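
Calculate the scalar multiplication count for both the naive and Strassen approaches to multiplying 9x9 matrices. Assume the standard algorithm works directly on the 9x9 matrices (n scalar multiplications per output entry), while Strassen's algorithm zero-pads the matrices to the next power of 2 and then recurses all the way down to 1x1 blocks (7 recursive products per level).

Matrix multiplication for 9x9 matrices:

Strassen's algorithm requires power-of-2 dimensions. Pad 9x9 to 16x16 (next power of 2).

Standard algorithm: 9^3 = 729 multiplications
Strassen's algorithm: 7^(log2(16)) = 7^4 = 2401 multiplications
Difference: 729 - 2401 = -1672 (Strassen uses MORE here due to padding overhead — for small or just-over-power-of-2 n, padding can outweigh the per-level savings)

Standard: 729 multiplications (9^3). Strassen: 2401 multiplications (7^4, after padding to 16x16). Strassen reduces 8 recursive multiplications to 7 at each level.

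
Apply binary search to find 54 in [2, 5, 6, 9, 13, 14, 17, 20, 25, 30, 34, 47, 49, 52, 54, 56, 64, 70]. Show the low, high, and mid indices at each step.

Binary search for 54 in [2, 5, 6, 9, 13, 14, 17, 20, 25, 30, 34, 47, 49, 52, 54, 56, 64, 70]:

lo=0, hi=17, mid=8, arr[mid]=25 -> 25 < 54, search right half
lo=9, hi=17, mid=13, arr[mid]=52 -> 52 < 54, search right half
lo=14, hi=17, mid=15, arr[mid]=56 -> 56 > 54, search left half
lo=14, hi=14, mid=14, arr[mid]=54 -> Found target at index 14!

Binary search finds 54 at index 14 after 4 comparisons. The search repeatedly halves the search space by comparing with the middle element.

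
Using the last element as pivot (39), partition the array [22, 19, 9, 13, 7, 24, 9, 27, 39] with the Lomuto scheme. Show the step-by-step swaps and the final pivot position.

Lomuto partition with pivot = 39:

Initial array: [22, 19, 9, 13, 7, 24, 9, 27, 39]

arr[0]=22 <= 39: swap with position 0, array becomes [22, 19, 9, 13, 7, 24, 9, 27, 39]
arr[1]=19 <= 39: swap with position 1, array becomes [22, 19, 9, 13, 7, 24, 9, 27, 39]
arr[2]=9 <= 39: swap with position 2, array becomes [22, 19, 9, 13, 7, 24, 9, 27, 39]
arr[3]=13 <= 39: swap with position 3, array becomes [22, 19, 9, 13, 7, 24, 9, 27, 39]
arr[4]=7 <= 39: swap with position 4, array becomes [22, 19, 9, 13, 7, 24, 9, 27, 39]
arr[5]=24 <= 39: swap with position 5, array becomes [22, 19, 9, 13, 7, 24, 9, 27, 39]
arr[6]=9 <= 39: swap with position 6, array becomes [22, 19, 9, 13, 7, 24, 9, 27, 39]
arr[7]=27 <= 39: swap with position 7, array becomes [22, 19, 9, 13, 7, 24, 9, 27, 39]

Place pivot at position 8: [22, 19, 9, 13, 7, 24, 9, 27, 39]
Pivot position: 8

After partitioning with pivot 39, the array becomes [22, 19, 9, 13, 7, 24, 9, 27, 39]. The pivot is placed at index 8. All elements to the left of the pivot are <= 39, and all elements to the right are > 39.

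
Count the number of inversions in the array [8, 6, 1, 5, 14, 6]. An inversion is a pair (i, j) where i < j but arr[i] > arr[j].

Finding inversions in [8, 6, 1, 5, 14, 6]:

(0, 1): arr[0]=8 > arr[1]=6
(0, 2): arr[0]=8 > arr[2]=1
(0, 3): arr[0]=8 > arr[3]=5
(0, 5): arr[0]=8 > arr[5]=6
(1, 2): arr[1]=6 > arr[2]=1
(1, 3): arr[1]=6 > arr[3]=5
(4, 5): arr[4]=14 > arr[5]=6

Total inversions: 7

The array has 7 inversion(s): (0,1), (0,2), (0,3), (0,5), (1,2), (1,3), (4,5). Each pair (i,j) satisfies i < j and arr[i] > arr[j].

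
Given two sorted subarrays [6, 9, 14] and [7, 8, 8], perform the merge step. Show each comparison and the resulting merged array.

Merging process:

Compare 6 vs 7: take 6 from left. Merged: [6]
Compare 9 vs 7: take 7 from right. Merged: [6, 7]
Compare 9 vs 8: take 8 from right. Merged: [6, 7, 8]
Compare 9 vs 8: take 8 from right. Merged: [6, 7, 8, 8]
Append remaining from left: [9, 14]. Merged: [6, 7, 8, 8, 9, 14]

Final merged array: [6, 7, 8, 8, 9, 14]
Total comparisons: 4

The merged array is [6, 7, 8, 8, 9, 14], requiring 4 comparisons. The merge step runs in O(n) time where n is the total number of elements.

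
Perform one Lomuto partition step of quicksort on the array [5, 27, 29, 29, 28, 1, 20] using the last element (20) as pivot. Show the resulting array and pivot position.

Lomuto partition with pivot = 20:

Initial array: [5, 27, 29, 29, 28, 1, 20]

arr[0]=5 <= 20: swap with position 0, array becomes [5, 27, 29, 29, 28, 1, 20]
arr[1]=27 > 20: no swap
arr[2]=29 > 20: no swap
arr[3]=29 > 20: no swap
arr[4]=28 > 20: no swap
arr[5]=1 <= 20: swap with position 1, array becomes [5, 1, 29, 29, 28, 27, 20]

Place pivot at position 2: [5, 1, 20, 29, 28, 27, 29]
Pivot position: 2

After partitioning with pivot 20, the array becomes [5, 1, 20, 29, 28, 27, 29]. The pivot is placed at index 2. All elements to the left of the pivot are <= 20, and all elements to the right are > 20.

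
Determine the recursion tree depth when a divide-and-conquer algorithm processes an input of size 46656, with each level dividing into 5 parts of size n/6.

For divide and conquer with division factor 6:

Problem sizes at each level:
Level 0: 46656
Level 1: 7776
Level 2: 1296
Level 3: 216
Level 4: 36
Level 5: 6
Level 6: 1

The root is level 0 and the size-1 base case is level 6 (the tree spans levels 0 through 6, i.e. 7 levels counting the root), so the depth is the number of divisions: log_6(46656) = 6

The recursion tree depth is log_6(46656) = 6. At each level, the problem size is divided by 6, so it takes 6 divisions to reduce to a base case of size 1. The algorithm makes 5 recursive calls at each level.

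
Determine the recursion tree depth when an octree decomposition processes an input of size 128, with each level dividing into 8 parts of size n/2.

For divide and conquer with division factor 2:

Problem sizes at each level:
Level 0: 128
Level 1: 64
Level 2: 32
Level 3: 16
Level 4: 8
Level 5: 4
Level 6: 2
Level 7: 1

The root is level 0 and the size-1 base case is level 7 (the tree spans levels 0 through 7, i.e. 8 levels counting the root), so the depth is the number of divisions: log_2(128) = 7

The recursion tree depth is log_2(128) = 7. At each level, the problem size is divided by 2, so it takes 7 divisions to reduce to a base case of size 1. The algorithm makes 8 recursive calls at each level.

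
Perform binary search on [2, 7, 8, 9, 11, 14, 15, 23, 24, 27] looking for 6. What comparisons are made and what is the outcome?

Binary search for 6 in [2, 7, 8, 9, 11, 14, 15, 23, 24, 27]:

lo=0, hi=9, mid=4, arr[mid]=11 -> 11 > 6, search left half
lo=0, hi=3, mid=1, arr[mid]=7 -> 7 > 6, search left half
lo=0, hi=0, mid=0, arr[mid]=2 -> 2 < 6, search right half
lo=1 > hi=0, target 6 not found

Binary search determines that 6 is not in the array after 3 comparisons. The search space was exhausted without finding the target.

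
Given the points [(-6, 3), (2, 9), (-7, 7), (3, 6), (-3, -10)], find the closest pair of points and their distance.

Computing all pairwise distances among 5 points:

d((-6, 3), (2, 9)) = 10.0
d((-6, 3), (-7, 7)) = 4.1231
d((-6, 3), (3, 6)) = 9.4868
d((-6, 3), (-3, -10)) = 13.3417
d((2, 9), (-7, 7)) = 9.2195
d((2, 9), (3, 6)) = 3.1623 <-- minimum
d((2, 9), (-3, -10)) = 19.6469
d((-7, 7), (3, 6)) = 10.0499
d((-7, 7), (-3, -10)) = 17.4642
d((3, 6), (-3, -10)) = 17.088

Closest pair: (2, 9) and (3, 6) with distance 3.1623

The closest pair is (2, 9) and (3, 6) with Euclidean distance 3.1623. For 5 points, brute-force pairwise comparison is shown above. For large n, the divide-and-conquer algorithm (sort by x, recurse on halves, check the dividing strip) achieves O(n log n).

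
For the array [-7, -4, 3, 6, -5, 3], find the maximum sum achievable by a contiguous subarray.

Using Kadane's algorithm on [-7, -4, 3, 6, -5, 3]:

Scanning through the array:
Position 1 (value -4): max_ending_here = -4, max_so_far = -4
Position 2 (value 3): max_ending_here = 3, max_so_far = 3
Position 3 (value 6): max_ending_here = 9, max_so_far = 9
Position 4 (value -5): max_ending_here = 4, max_so_far = 9
Position 5 (value 3): max_ending_here = 7, max_so_far = 9

Maximum subarray: [3, 6]
Maximum sum: 9

The maximum subarray is [3, 6] with sum 9. This subarray runs from index 2 to index 3.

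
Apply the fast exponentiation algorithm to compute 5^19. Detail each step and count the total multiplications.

Computing 5^19 by squaring (build up from 5^1; each line after the first costs one multiplication):

5^1 = 5
5^2 = (5^1)^2 = 5^2 = 25
5^4 = (5^2)^2 = 25^2 = 625
5^8 = (5^4)^2 = 625^2 = 390625
5^9 = 5 * 5^8 = 5 * 390625 = 1953125
5^18 = (5^9)^2 = 1953125^2 = 3814697265625
5^19 = 5 * 5^18 = 5 * 3814697265625 = 19073486328125

Result: 19073486328125
Multiplications needed: 6 (6 lines after 5^1)

5^19 = 19073486328125. Using exponentiation by squaring, this requires 6 multiplications. The key idea: if the exponent is even, square the half-power; if odd, multiply by the base once.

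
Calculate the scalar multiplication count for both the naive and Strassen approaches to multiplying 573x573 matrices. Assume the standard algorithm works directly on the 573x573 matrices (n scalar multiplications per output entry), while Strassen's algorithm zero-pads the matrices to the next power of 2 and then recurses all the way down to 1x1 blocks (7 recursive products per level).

Matrix multiplication for 573x573 matrices:

Strassen's algorithm requires power-of-2 dimensions. Pad 573x573 to 1024x1024 (next power of 2).

Standard algorithm: 573^3 = 188132517 multiplications
Strassen's algorithm: 7^(log2(1024)) = 7^10 = 282475249 multiplications
Difference: 188132517 - 282475249 = -94342732 (Strassen uses MORE here due to padding overhead — for small or just-over-power-of-2 n, padding can outweigh the per-level savings)

Standard: 188132517 multiplications (573^3). Strassen: 282475249 multiplications (7^10, after padding to 1024x1024). Strassen reduces 8 recursive multiplications to 7 at each level.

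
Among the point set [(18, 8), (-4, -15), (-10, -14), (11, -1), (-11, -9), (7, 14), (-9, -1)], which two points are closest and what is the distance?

Computing all pairwise distances among 7 points:

d((18, 8), (-4, -15)) = 31.8277
d((18, 8), (-10, -14)) = 35.609
d((18, 8), (11, -1)) = 11.4018
d((18, 8), (-11, -9)) = 33.6155
d((18, 8), (7, 14)) = 12.53
d((18, 8), (-9, -1)) = 28.4605
d((-4, -15), (-10, -14)) = 6.0828
d((-4, -15), (11, -1)) = 20.5183
d((-4, -15), (-11, -9)) = 9.2195
d((-4, -15), (7, 14)) = 31.0161
d((-4, -15), (-9, -1)) = 14.8661
d((-10, -14), (11, -1)) = 24.6982
d((-10, -14), (-11, -9)) = 5.099 <-- minimum
d((-10, -14), (7, 14)) = 32.7567
d((-10, -14), (-9, -1)) = 13.0384
d((11, -1), (-11, -9)) = 23.4094
d((11, -1), (7, 14)) = 15.5242
d((11, -1), (-9, -1)) = 20.0
d((-11, -9), (7, 14)) = 29.2062
d((-11, -9), (-9, -1)) = 8.2462
d((7, 14), (-9, -1)) = 21.9317

Closest pair: (-10, -14) and (-11, -9) with distance 5.099

The closest pair is (-10, -14) and (-11, -9) with Euclidean distance 5.099. For 7 points, brute-force pairwise comparison is shown above. For large n, the divide-and-conquer algorithm (sort by x, recurse on halves, check the dividing strip) achieves O(n log n).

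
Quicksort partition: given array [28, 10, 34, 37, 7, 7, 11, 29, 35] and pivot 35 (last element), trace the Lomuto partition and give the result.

Lomuto partition with pivot = 35:

Initial array: [28, 10, 34, 37, 7, 7, 11, 29, 35]

arr[0]=28 <= 35: swap with position 0, array becomes [28, 10, 34, 37, 7, 7, 11, 29, 35]
arr[1]=10 <= 35: swap with position 1, array becomes [28, 10, 34, 37, 7, 7, 11, 29, 35]
arr[2]=34 <= 35: swap with position 2, array becomes [28, 10, 34, 37, 7, 7, 11, 29, 35]
arr[3]=37 > 35: no swap
arr[4]=7 <= 35: swap with position 3, array becomes [28, 10, 34, 7, 37, 7, 11, 29, 35]
arr[5]=7 <= 35: swap with position 4, array becomes [28, 10, 34, 7, 7, 37, 11, 29, 35]
arr[6]=11 <= 35: swap with position 5, array becomes [28, 10, 34, 7, 7, 11, 37, 29, 35]
arr[7]=29 <= 35: swap with position 6, array becomes [28, 10, 34, 7, 7, 11, 29, 37, 35]

Place pivot at position 7: [28, 10, 34, 7, 7, 11, 29, 35, 37]
Pivot position: 7

After partitioning with pivot 35, the array becomes [28, 10, 34, 7, 7, 11, 29, 35, 37]. The pivot is placed at index 7. All elements to the left of the pivot are <= 35, and all elements to the right are > 35.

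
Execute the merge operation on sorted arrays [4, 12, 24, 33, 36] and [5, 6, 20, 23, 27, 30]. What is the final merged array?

Merging process:

Compare 4 vs 5: take 4 from left. Merged: [4]
Compare 12 vs 5: take 5 from right. Merged: [4, 5]
Compare 12 vs 6: take 6 from right. Merged: [4, 5, 6]
Compare 12 vs 20: take 12 from left. Merged: [4, 5, 6, 12]
Compare 24 vs 20: take 20 from right. Merged: [4, 5, 6, 12, 20]
Compare 24 vs 23: take 23 from right. Merged: [4, 5, 6, 12, 20, 23]
Compare 24 vs 27: take 24 from left. Merged: [4, 5, 6, 12, 20, 23, 24]
Compare 33 vs 27: take 27 from right. Merged: [4, 5, 6, 12, 20, 23, 24, 27]
Compare 33 vs 30: take 30 from right. Merged: [4, 5, 6, 12, 20, 23, 24, 27, 30]
Append remaining from left: [33, 36]. Merged: [4, 5, 6, 12, 20, 23, 24, 27, 30, 33, 36]

Final merged array: [4, 5, 6, 12, 20, 23, 24, 27, 30, 33, 36]
Total comparisons: 9

The merged array is [4, 5, 6, 12, 20, 23, 24, 27, 30, 33, 36], requiring 9 comparisons. The merge step runs in O(n) time where n is the total number of elements.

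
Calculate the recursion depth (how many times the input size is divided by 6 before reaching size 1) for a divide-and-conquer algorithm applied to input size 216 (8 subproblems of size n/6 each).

For divide and conquer with division factor 6:

Problem sizes at each level:
Level 0: 216
Level 1: 36
Level 2: 6
Level 3: 1

The root is level 0 and the size-1 base case is level 3 (the tree spans levels 0 through 3, i.e. 4 levels counting the root), so the depth is the number of divisions: log_6(216) = 3

The recursion tree depth is log_6(216) = 3. At each level, the problem size is divided by 6, so it takes 3 divisions to reduce to a base case of size 1. The algorithm makes 8 recursive calls at each level.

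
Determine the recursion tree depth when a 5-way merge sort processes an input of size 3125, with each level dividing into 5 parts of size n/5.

For divide and conquer with division factor 5:

Problem sizes at each level:
Level 0: 3125
Level 1: 625
Level 2: 125
Level 3: 25
Level 4: 5
Level 5: 1

The root is level 0 and the size-1 base case is level 5 (the tree spans levels 0 through 5, i.e. 6 levels counting the root), so the depth is the number of divisions: log_5(3125) = 5

The recursion tree depth is log_5(3125) = 5. At each level, the problem size is divided by 5, so it takes 5 divisions to reduce to a base case of size 1. The algorithm makes 5 recursive calls at each level.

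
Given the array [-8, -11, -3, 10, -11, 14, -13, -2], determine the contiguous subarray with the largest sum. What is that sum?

Using Kadane's algorithm on [-8, -11, -3, 10, -11, 14, -13, -2]:

Scanning through the array:
Position 1 (value -11): max_ending_here = -11, max_so_far = -8
Position 2 (value -3): max_ending_here = -3, max_so_far = -3
Position 3 (value 10): max_ending_here = 10, max_so_far = 10
Position 4 (value -11): max_ending_here = -1, max_so_far = 10
Position 5 (value 14): max_ending_here = 14, max_so_far = 14
Position 6 (value -13): max_ending_here = 1, max_so_far = 14
Position 7 (value -2): max_ending_here = -1, max_so_far = 14

Maximum subarray: [14]
Maximum sum: 14

The maximum subarray is [14] with sum 14. This subarray runs from index 5 to index 5.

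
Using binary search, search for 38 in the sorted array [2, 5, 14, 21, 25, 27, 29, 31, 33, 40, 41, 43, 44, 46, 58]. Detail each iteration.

Binary search for 38 in [2, 5, 14, 21, 25, 27, 29, 31, 33, 40, 41, 43, 44, 46, 58]:

lo=0, hi=14, mid=7, arr[mid]=31 -> 31 < 38, search right half
lo=8, hi=14, mid=11, arr[mid]=43 -> 43 > 38, search left half
lo=8, hi=10, mid=9, arr[mid]=40 -> 40 > 38, search left half
lo=8, hi=8, mid=8, arr[mid]=33 -> 33 < 38, search right half
lo=9 > hi=8, target 38 not found

Binary search determines that 38 is not in the array after 4 comparisons. The search space was exhausted without finding the target.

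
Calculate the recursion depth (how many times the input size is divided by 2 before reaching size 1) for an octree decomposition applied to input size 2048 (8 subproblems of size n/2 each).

For divide and conquer with division factor 2:

Problem sizes at each level:
Level 0: 2048
Level 1: 1024
Level 2: 512
Level 3: 256
Level 4: 128
Level 5: 64
Level 6: 32
Level 7: 16
Level 8: 8
Level 9: 4
Level 10: 2
Level 11: 1

The root is level 0 and the size-1 base case is level 11 (the tree spans levels 0 through 11, i.e. 12 levels counting the root), so the depth is the number of divisions: log_2(2048) = 11

The recursion tree depth is log_2(2048) = 11. At each level, the problem size is divided by 2, so it takes 11 divisions to reduce to a base case of size 1. The algorithm makes 8 recursive calls at each level.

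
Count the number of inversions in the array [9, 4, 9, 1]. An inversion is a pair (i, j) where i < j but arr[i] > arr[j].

Finding inversions in [9, 4, 9, 1]:

(0, 1): arr[0]=9 > arr[1]=4
(0, 3): arr[0]=9 > arr[3]=1
(1, 3): arr[1]=4 > arr[3]=1
(2, 3): arr[2]=9 > arr[3]=1

Total inversions: 4

The array has 4 inversion(s): (0,1), (0,3), (1,3), (2,3). Each pair (i,j) satisfies i < j and arr[i] > arr[j].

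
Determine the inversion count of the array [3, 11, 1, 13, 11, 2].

Finding inversions in [3, 11, 1, 13, 11, 2]:

(0, 2): arr[0]=3 > arr[2]=1
(0, 5): arr[0]=3 > arr[5]=2
(1, 2): arr[1]=11 > arr[2]=1
(1, 5): arr[1]=11 > arr[5]=2
(3, 4): arr[3]=13 > arr[4]=11
(3, 5): arr[3]=13 > arr[5]=2
(4, 5): arr[4]=11 > arr[5]=2

Total inversions: 7

The array has 7 inversion(s): (0,2), (0,5), (1,2), (1,5), (3,4), (3,5), (4,5). Each pair (i,j) satisfies i < j and arr[i] > arr[j].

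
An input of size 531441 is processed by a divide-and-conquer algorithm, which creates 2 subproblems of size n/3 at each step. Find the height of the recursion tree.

For divide and conquer with division factor 3:

Problem sizes at each level:
Level 0: 531441
Level 1: 177147
Level 2: 59049
Level 3: 19683
Level 4: 6561
Level 5: 2187
Level 6: 729
Level 7: 243
Level 8: 81
Level 9: 27
Level 10: 9
Level 11: 3
Level 12: 1

The root is level 0 and the size-1 base case is level 12 (the tree spans levels 0 through 12, i.e. 13 levels counting the root), so the depth is the number of divisions: log_3(531441) = 12

The recursion tree depth is log_3(531441) = 12. At each level, the problem size is divided by 3, so it takes 12 divisions to reduce to a base case of size 1. The algorithm makes 2 recursive calls at each level.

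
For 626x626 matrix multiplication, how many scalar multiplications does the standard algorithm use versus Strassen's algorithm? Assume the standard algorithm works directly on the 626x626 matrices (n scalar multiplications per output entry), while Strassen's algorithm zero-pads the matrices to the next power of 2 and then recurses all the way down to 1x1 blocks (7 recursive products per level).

Matrix multiplication for 626x626 matrices:

Strassen's algorithm requires power-of-2 dimensions. Pad 626x626 to 1024x1024 (next power of 2).

Standard algorithm: 626^3 = 245314376 multiplications
Strassen's algorithm: 7^(log2(1024)) = 7^10 = 282475249 multiplications
Difference: 245314376 - 282475249 = -37160873 (Strassen uses MORE here due to padding overhead — for small or just-over-power-of-2 n, padding can outweigh the per-level savings)

Standard: 245314376 multiplications (626^3). Strassen: 282475249 multiplications (7^10, after padding to 1024x1024). Strassen reduces 8 recursive multiplications to 7 at each level.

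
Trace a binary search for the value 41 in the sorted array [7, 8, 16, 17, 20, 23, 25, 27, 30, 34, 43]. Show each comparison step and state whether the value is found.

Binary search for 41 in [7, 8, 16, 17, 20, 23, 25, 27, 30, 34, 43]:

lo=0, hi=10, mid=5, arr[mid]=23 -> 23 < 41, search right half
lo=6, hi=10, mid=8, arr[mid]=30 -> 30 < 41, search right half
lo=9, hi=10, mid=9, arr[mid]=34 -> 34 < 41, search right half
lo=10, hi=10, mid=10, arr[mid]=43 -> 43 > 41, search left half
lo=10 > hi=9, target 41 not found

Binary search determines that 41 is not in the array after 4 comparisons. The search space was exhausted without finding the target.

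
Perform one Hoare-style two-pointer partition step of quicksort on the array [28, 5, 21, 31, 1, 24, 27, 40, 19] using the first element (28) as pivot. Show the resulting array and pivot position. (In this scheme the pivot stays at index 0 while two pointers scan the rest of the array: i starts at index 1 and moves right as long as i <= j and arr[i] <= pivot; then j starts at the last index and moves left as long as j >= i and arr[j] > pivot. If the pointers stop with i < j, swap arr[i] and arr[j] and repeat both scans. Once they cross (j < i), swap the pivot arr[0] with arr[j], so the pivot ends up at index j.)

Hoare-style two-pointer partition with pivot = 28:

Initial array: [28, 5, 21, 31, 1, 24, 27, 40, 19]

Pointers start at i = 1, j = 8.
i stops at index 3 (arr[3]=31 > 28), j stops at index 8 (arr[8]=19 <= 28): swap arr[3] and arr[8], array becomes [28, 5, 21, 19, 1, 24, 27, 40, 31]
i ends at 7, j ends at 6: the pointers have crossed (j < i), so scanning stops.

Swap pivot arr[0] with arr[6] to place pivot at position 6: [27, 5, 21, 19, 1, 24, 28, 40, 31]
Pivot position: 6

After partitioning with pivot 28, the array becomes [27, 5, 21, 19, 1, 24, 28, 40, 31]. The pivot is placed at index 6. All elements to the left of the pivot are <= 28, and all elements to the right are > 28.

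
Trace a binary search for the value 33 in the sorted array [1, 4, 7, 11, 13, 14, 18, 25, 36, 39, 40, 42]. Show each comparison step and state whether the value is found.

Binary search for 33 in [1, 4, 7, 11, 13, 14, 18, 25, 36, 39, 40, 42]:

lo=0, hi=11, mid=5, arr[mid]=14 -> 14 < 33, search right half
lo=6, hi=11, mid=8, arr[mid]=36 -> 36 > 33, search left half
lo=6, hi=7, mid=6, arr[mid]=18 -> 18 < 33, search right half
lo=7, hi=7, mid=7, arr[mid]=25 -> 25 < 33, search right half
lo=8 > hi=7, target 33 not found

Binary search determines that 33 is not in the array after 4 comparisons. The search space was exhausted without finding the target.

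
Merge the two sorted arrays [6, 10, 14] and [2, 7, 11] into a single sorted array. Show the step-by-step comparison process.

Merging process:

Compare 6 vs 2: take 2 from right. Merged: [2]
Compare 6 vs 7: take 6 from left. Merged: [2, 6]
Compare 10 vs 7: take 7 from right. Merged: [2, 6, 7]
Compare 10 vs 11: take 10 from left. Merged: [2, 6, 7, 10]
Compare 14 vs 11: take 11 from right. Merged: [2, 6, 7, 10, 11]
Append remaining from left: [14]. Merged: [2, 6, 7, 10, 11, 14]

Final merged array: [2, 6, 7, 10, 11, 14]
Total comparisons: 5

The merged array is [2, 6, 7, 10, 11, 14], requiring 5 comparisons. The merge step runs in O(n) time where n is the total number of elements.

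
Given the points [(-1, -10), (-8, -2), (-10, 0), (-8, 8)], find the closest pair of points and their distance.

Computing all pairwise distances among 4 points:

d((-1, -10), (-8, -2)) = 10.6301
d((-1, -10), (-10, 0)) = 13.4536
d((-1, -10), (-8, 8)) = 19.3132
d((-8, -2), (-10, 0)) = 2.8284 <-- minimum
d((-8, -2), (-8, 8)) = 10.0
d((-10, 0), (-8, 8)) = 8.2462

Closest pair: (-8, -2) and (-10, 0) with distance 2.8284

The closest pair is (-8, -2) and (-10, 0) with Euclidean distance 2.8284. For 4 points, brute-force pairwise comparison is shown above. For large n, the divide-and-conquer algorithm (sort by x, recurse on halves, check the dividing strip) achieves O(n log n).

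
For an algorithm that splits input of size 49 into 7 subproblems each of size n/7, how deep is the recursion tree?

For divide and conquer with division factor 7:

Problem sizes at each level:
Level 0: 49
Level 1: 7
Level 2: 1

The root is level 0 and the size-1 base case is level 2 (the tree spans levels 0 through 2, i.e. 3 levels counting the root), so the depth is the number of divisions: log_7(49) = 2

The recursion tree depth is log_7(49) = 2. At each level, the problem size is divided by 7, so it takes 2 divisions to reduce to a base case of size 1. The algorithm makes 7 recursive calls at each level.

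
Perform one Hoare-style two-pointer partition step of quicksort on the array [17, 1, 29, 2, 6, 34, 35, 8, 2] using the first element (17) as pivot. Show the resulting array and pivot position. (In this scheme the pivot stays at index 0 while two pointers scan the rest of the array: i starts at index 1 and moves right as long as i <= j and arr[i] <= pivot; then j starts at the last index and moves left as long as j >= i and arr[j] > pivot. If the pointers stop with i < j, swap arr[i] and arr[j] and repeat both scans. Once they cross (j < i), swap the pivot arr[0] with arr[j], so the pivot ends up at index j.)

Hoare-style two-pointer partition with pivot = 17:

Initial array: [17, 1, 29, 2, 6, 34, 35, 8, 2]

Pointers start at i = 1, j = 8.
i stops at index 2 (arr[2]=29 > 17), j stops at index 8 (arr[8]=2 <= 17): swap arr[2] and arr[8], array becomes [17, 1, 2, 2, 6, 34, 35, 8, 29]
i stops at index 5 (arr[5]=34 > 17), j stops at index 7 (arr[7]=8 <= 17): swap arr[5] and arr[7], array becomes [17, 1, 2, 2, 6, 8, 35, 34, 29]
i ends at 6, j ends at 5: the pointers have crossed (j < i), so scanning stops.

Swap pivot arr[0] with arr[5] to place pivot at position 5: [8, 1, 2, 2, 6, 17, 35, 34, 29]
Pivot position: 5

After partitioning with pivot 17, the array becomes [8, 1, 2, 2, 6, 17, 35, 34, 29]. The pivot is placed at index 5. All elements to the left of the pivot are <= 17, and all elements to the right are > 17.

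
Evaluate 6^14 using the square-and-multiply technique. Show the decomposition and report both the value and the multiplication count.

Computing 6^14 by squaring (build up from 6^1; each line after the first costs one multiplication):

6^1 = 6
6^2 = (6^1)^2 = 6^2 = 36
6^3 = 6 * 6^2 = 6 * 36 = 216
6^6 = (6^3)^2 = 216^2 = 46656
6^7 = 6 * 6^6 = 6 * 46656 = 279936
6^14 = (6^7)^2 = 279936^2 = 78364164096

Result: 78364164096
Multiplications needed: 5 (5 lines after 6^1)

6^14 = 78364164096. Using exponentiation by squaring, this requires 5 multiplications. The key idea: if the exponent is even, square the half-power; if odd, multiply by the base once.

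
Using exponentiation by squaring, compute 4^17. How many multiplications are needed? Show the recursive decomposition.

Computing 4^17 by squaring (build up from 4^1; each line after the first costs one multiplication):

4^1 = 4
4^2 = (4^1)^2 = 4^2 = 16
4^4 = (4^2)^2 = 16^2 = 256
4^8 = (4^4)^2 = 256^2 = 65536
4^16 = (4^8)^2 = 65536^2 = 4294967296
4^17 = 4 * 4^16 = 4 * 4294967296 = 17179869184

Result: 17179869184
Multiplications needed: 5 (5 lines after 4^1)

4^17 = 17179869184. Using exponentiation by squaring, this requires 5 multiplications. The key idea: if the exponent is even, square the half-power; if odd, multiply by the base once.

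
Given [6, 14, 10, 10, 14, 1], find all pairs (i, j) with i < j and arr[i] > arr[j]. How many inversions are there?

Finding inversions in [6, 14, 10, 10, 14, 1]:

(0, 5): arr[0]=6 > arr[5]=1
(1, 2): arr[1]=14 > arr[2]=10
(1, 3): arr[1]=14 > arr[3]=10
(1, 5): arr[1]=14 > arr[5]=1
(2, 5): arr[2]=10 > arr[5]=1
(3, 5): arr[3]=10 > arr[5]=1
(4, 5): arr[4]=14 > arr[5]=1

Total inversions: 7

The array has 7 inversion(s): (0,5), (1,2), (1,3), (1,5), (2,5), (3,5), (4,5). Each pair (i,j) satisfies i < j and arr[i] > arr[j].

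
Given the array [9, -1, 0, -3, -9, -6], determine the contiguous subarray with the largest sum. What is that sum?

Using Kadane's algorithm on [9, -1, 0, -3, -9, -6]:

Scanning through the array:
Position 1 (value -1): max_ending_here = 8, max_so_far = 9
Position 2 (value 0): max_ending_here = 8, max_so_far = 9
Position 3 (value -3): max_ending_here = 5, max_so_far = 9
Position 4 (value -9): max_ending_here = -4, max_so_far = 9
Position 5 (value -6): max_ending_here = -6, max_so_far = 9

Maximum subarray: [9]
Maximum sum: 9

The maximum subarray is [9] with sum 9. This subarray runs from index 0 to index 0.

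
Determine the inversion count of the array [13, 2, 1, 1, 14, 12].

Finding inversions in [13, 2, 1, 1, 14, 12]:

(0, 1): arr[0]=13 > arr[1]=2
(0, 2): arr[0]=13 > arr[2]=1
(0, 3): arr[0]=13 > arr[3]=1
(0, 5): arr[0]=13 > arr[5]=12
(1, 2): arr[1]=2 > arr[2]=1
(1, 3): arr[1]=2 > arr[3]=1
(4, 5): arr[4]=14 > arr[5]=12

Total inversions: 7

The array has 7 inversion(s): (0,1), (0,2), (0,3), (0,5), (1,2), (1,3), (4,5). Each pair (i,j) satisfies i < j and arr[i] > arr[j].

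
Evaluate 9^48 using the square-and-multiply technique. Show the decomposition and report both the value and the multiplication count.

Computing 9^48 by squaring (build up from 9^1; each line after the first costs one multiplication):

9^1 = 9
9^2 = (9^1)^2 = 9^2 = 81
9^3 = 9 * 9^2 = 9 * 81 = 729
9^6 = (9^3)^2 = 729^2 = 531441
9^12 = (9^6)^2 = 531441^2 = 282429536481
9^24 = (9^12)^2 = 282429536481^2 = 79766443076872509863361
9^48 = (9^24)^2 = 79766443076872509863361^2 = 6362685441135942358474828762538534230890216321

Result: 6362685441135942358474828762538534230890216321
Multiplications needed: 6 (6 lines after 9^1)

9^48 = 6362685441135942358474828762538534230890216321. Using exponentiation by squaring, this requires 6 multiplications. The key idea: if the exponent is even, square the half-power; if odd, multiply by the base once.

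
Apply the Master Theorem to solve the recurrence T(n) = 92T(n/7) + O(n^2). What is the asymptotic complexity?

Master Theorem for T(n) = 92T(n/7) + O(n^2):

a = 92, b = 7, c = 2
log_b(a) = log_7(92) = 2.3237

Case 1: c = 2 < log_7(92) = 2.3237
T(n) = O(n^(log_7 92))

For T(n) = 92T(n/7) + O(n^2): log_7(92) = 2.3237. This is Case 1 of the Master Theorem (c < log_b(a), work dominated by leaves), giving O(n^(log_7 92)).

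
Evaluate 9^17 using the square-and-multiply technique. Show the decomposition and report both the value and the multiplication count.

Computing 9^17 by squaring (build up from 9^1; each line after the first costs one multiplication):

9^1 = 9
9^2 = (9^1)^2 = 9^2 = 81
9^4 = (9^2)^2 = 81^2 = 6561
9^8 = (9^4)^2 = 6561^2 = 43046721
9^16 = (9^8)^2 = 43046721^2 = 1853020188851841
9^17 = 9 * 9^16 = 9 * 1853020188851841 = 16677181699666569

Result: 16677181699666569
Multiplications needed: 5 (5 lines after 9^1)

9^17 = 16677181699666569. Using exponentiation by squaring, this requires 5 multiplications. The key idea: if the exponent is even, square the half-power; if odd, multiply by the base once.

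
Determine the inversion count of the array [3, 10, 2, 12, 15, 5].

Finding inversions in [3, 10, 2, 12, 15, 5]:

(0, 2): arr[0]=3 > arr[2]=2
(1, 2): arr[1]=10 > arr[2]=2
(1, 5): arr[1]=10 > arr[5]=5
(3, 5): arr[3]=12 > arr[5]=5
(4, 5): arr[4]=15 > arr[5]=5

Total inversions: 5

The array has 5 inversion(s): (0,2), (1,2), (1,5), (3,5), (4,5). Each pair (i,j) satisfies i < j and arr[i] > arr[j].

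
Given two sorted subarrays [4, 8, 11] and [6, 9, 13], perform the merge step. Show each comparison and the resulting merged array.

Merging process:

Compare 4 vs 6: take 4 from left. Merged: [4]
Compare 8 vs 6: take 6 from right. Merged: [4, 6]
Compare 8 vs 9: take 8 from left. Merged: [4, 6, 8]
Compare 11 vs 9: take 9 from right. Merged: [4, 6, 8, 9]
Compare 11 vs 13: take 11 from left. Merged: [4, 6, 8, 9, 11]
Append remaining from right: [13]. Merged: [4, 6, 8, 9, 11, 13]

Final merged array: [4, 6, 8, 9, 11, 13]
Total comparisons: 5

The merged array is [4, 6, 8, 9, 11, 13], requiring 5 comparisons. The merge step runs in O(n) time where n is the total number of elements.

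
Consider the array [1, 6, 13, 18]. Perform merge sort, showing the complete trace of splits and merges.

Merge sort trace:

Split: [1, 6, 13, 18] -> [1, 6] and [13, 18]
  Split: [1, 6] -> [1] and [6]
  Merge: [1] + [6] -> [1, 6]
  Split: [13, 18] -> [13] and [18]
  Merge: [13] + [18] -> [13, 18]
Merge: [1, 6] + [13, 18] -> [1, 6, 13, 18]

Final sorted array: [1, 6, 13, 18]

The merge sort proceeds by recursively splitting the array and merging sorted halves.
After all merges, the sorted array is [1, 6, 13, 18].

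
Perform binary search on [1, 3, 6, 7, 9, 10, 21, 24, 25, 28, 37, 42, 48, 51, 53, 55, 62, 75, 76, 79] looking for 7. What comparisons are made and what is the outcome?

Binary search for 7 in [1, 3, 6, 7, 9, 10, 21, 24, 25, 28, 37, 42, 48, 51, 53, 55, 62, 75, 76, 79]:

lo=0, hi=19, mid=9, arr[mid]=28 -> 28 > 7, search left half
lo=0, hi=8, mid=4, arr[mid]=9 -> 9 > 7, search left half
lo=0, hi=3, mid=1, arr[mid]=3 -> 3 < 7, search right half
lo=2, hi=3, mid=2, arr[mid]=6 -> 6 < 7, search right half
lo=3, hi=3, mid=3, arr[mid]=7 -> Found target at index 3!

Binary search finds 7 at index 3 after 5 comparisons. The search repeatedly halves the search space by comparing with the middle element.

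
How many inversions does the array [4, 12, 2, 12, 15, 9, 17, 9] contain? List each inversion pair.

Finding inversions in [4, 12, 2, 12, 15, 9, 17, 9]:

(0, 2): arr[0]=4 > arr[2]=2
(1, 2): arr[1]=12 > arr[2]=2
(1, 5): arr[1]=12 > arr[5]=9
(1, 7): arr[1]=12 > arr[7]=9
(3, 5): arr[3]=12 > arr[5]=9
(3, 7): arr[3]=12 > arr[7]=9
(4, 5): arr[4]=15 > arr[5]=9
(4, 7): arr[4]=15 > arr[7]=9
(6, 7): arr[6]=17 > arr[7]=9

Total inversions: 9

The array has 9 inversion(s): (0,2), (1,2), (1,5), (1,7), (3,5), (3,7), (4,5), (4,7), (6,7). Each pair (i,j) satisfies i < j and arr[i] > arr[j].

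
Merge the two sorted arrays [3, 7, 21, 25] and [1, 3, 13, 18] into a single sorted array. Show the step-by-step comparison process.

Merging process:

Compare 3 vs 1: take 1 from right. Merged: [1]
Compare 3 vs 3: take 3 from left. Merged: [1, 3]
Compare 7 vs 3: take 3 from right. Merged: [1, 3, 3]
Compare 7 vs 13: take 7 from left. Merged: [1, 3, 3, 7]
Compare 21 vs 13: take 13 from right. Merged: [1, 3, 3, 7, 13]
Compare 21 vs 18: take 18 from right. Merged: [1, 3, 3, 7, 13, 18]
Append remaining from left: [21, 25]. Merged: [1, 3, 3, 7, 13, 18, 21, 25]

Final merged array: [1, 3, 3, 7, 13, 18, 21, 25]
Total comparisons: 6

The merged array is [1, 3, 3, 7, 13, 18, 21, 25], requiring 6 comparisons. The merge step runs in O(n) time where n is the total number of elements.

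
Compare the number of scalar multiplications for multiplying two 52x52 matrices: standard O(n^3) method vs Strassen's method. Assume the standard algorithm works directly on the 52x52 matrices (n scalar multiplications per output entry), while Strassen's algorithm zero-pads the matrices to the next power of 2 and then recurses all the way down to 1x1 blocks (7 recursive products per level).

Matrix multiplication for 52x52 matrices:

Strassen's algorithm requires power-of-2 dimensions. Pad 52x52 to 64x64 (next power of 2).

Standard algorithm: 52^3 = 140608 multiplications
Strassen's algorithm: 7^(log2(64)) = 7^6 = 117649 multiplications
Savings: 140608 - 117649 = 22959 multiplications

Standard: 140608 multiplications (52^3). Strassen: 117649 multiplications (7^6, after padding to 64x64). Strassen reduces 8 recursive multiplications to 7 at each level.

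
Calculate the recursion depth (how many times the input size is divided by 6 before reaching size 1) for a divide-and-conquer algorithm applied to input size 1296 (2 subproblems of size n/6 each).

For divide and conquer with division factor 6:

Problem sizes at each level:
Level 0: 1296
Level 1: 216
Level 2: 36
Level 3: 6
Level 4: 1

The root is level 0 and the size-1 base case is level 4 (the tree spans levels 0 through 4, i.e. 5 levels counting the root), so the depth is the number of divisions: log_6(1296) = 4

The recursion tree depth is log_6(1296) = 4. At each level, the problem size is divided by 6, so it takes 4 divisions to reduce to a base case of size 1. The algorithm makes 2 recursive calls at each level.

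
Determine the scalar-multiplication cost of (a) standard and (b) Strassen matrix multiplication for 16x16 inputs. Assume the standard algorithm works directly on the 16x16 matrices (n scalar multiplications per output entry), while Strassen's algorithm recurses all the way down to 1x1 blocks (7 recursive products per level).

Matrix multiplication for 16x16 matrices:

Standard algorithm: 16^3 = 4096 multiplications
Strassen's algorithm: 7^(log2(16)) = 7^4 = 2401 multiplications
Savings: 4096 - 2401 = 1695 multiplications

Standard: 4096 multiplications (16^3). Strassen: 2401 multiplications (7^4). Strassen reduces 8 recursive multiplications to 7 at each level.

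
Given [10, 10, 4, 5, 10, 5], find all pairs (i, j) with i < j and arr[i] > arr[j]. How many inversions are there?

Finding inversions in [10, 10, 4, 5, 10, 5]:

(0, 2): arr[0]=10 > arr[2]=4
(0, 3): arr[0]=10 > arr[3]=5
(0, 5): arr[0]=10 > arr[5]=5
(1, 2): arr[1]=10 > arr[2]=4
(1, 3): arr[1]=10 > arr[3]=5
(1, 5): arr[1]=10 > arr[5]=5
(4, 5): arr[4]=10 > arr[5]=5

Total inversions: 7

The array has 7 inversion(s): (0,2), (0,3), (0,5), (1,2), (1,3), (1,5), (4,5). Each pair (i,j) satisfies i < j and arr[i] > arr[j].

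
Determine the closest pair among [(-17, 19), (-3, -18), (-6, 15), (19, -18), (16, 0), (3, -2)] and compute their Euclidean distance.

Computing all pairwise distances among 6 points:

d((-17, 19), (-3, -18)) = 39.5601
d((-17, 19), (-6, 15)) = 11.7047 <-- minimum
d((-17, 19), (19, -18)) = 51.6236
d((-17, 19), (16, 0)) = 38.0789
d((-17, 19), (3, -2)) = 29.0
d((-3, -18), (-6, 15)) = 33.1361
d((-3, -18), (19, -18)) = 22.0
d((-3, -18), (16, 0)) = 26.1725
d((-3, -18), (3, -2)) = 17.088
d((-6, 15), (19, -18)) = 41.4005
d((-6, 15), (16, 0)) = 26.6271
d((-6, 15), (3, -2)) = 19.2354
d((19, -18), (16, 0)) = 18.2483
d((19, -18), (3, -2)) = 22.6274
d((16, 0), (3, -2)) = 13.1529

Closest pair: (-17, 19) and (-6, 15) with distance 11.7047

The closest pair is (-17, 19) and (-6, 15) with Euclidean distance 11.7047. For 6 points, brute-force pairwise comparison is shown above. For large n, the divide-and-conquer algorithm (sort by x, recurse on halves, check the dividing strip) achieves O(n log n).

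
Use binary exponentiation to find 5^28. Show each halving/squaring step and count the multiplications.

Computing 5^28 by squaring (build up from 5^1; each line after the first costs one multiplication):

5^1 = 5
5^2 = (5^1)^2 = 5^2 = 25
5^3 = 5 * 5^2 = 5 * 25 = 125
5^6 = (5^3)^2 = 125^2 = 15625
5^7 = 5 * 5^6 = 5 * 15625 = 78125
5^14 = (5^7)^2 = 78125^2 = 6103515625
5^28 = (5^14)^2 = 6103515625^2 = 37252902984619140625

Result: 37252902984619140625
Multiplications needed: 6 (6 lines after 5^1)

5^28 = 37252902984619140625. Using exponentiation by squaring, this requires 6 multiplications. The key idea: if the exponent is even, square the half-power; if odd, multiply by the base once.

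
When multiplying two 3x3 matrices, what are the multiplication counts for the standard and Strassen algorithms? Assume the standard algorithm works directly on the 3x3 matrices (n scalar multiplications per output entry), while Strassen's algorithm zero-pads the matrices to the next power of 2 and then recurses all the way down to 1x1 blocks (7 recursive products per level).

Matrix multiplication for 3x3 matrices:

Strassen's algorithm requires power-of-2 dimensions. Pad 3x3 to 4x4 (next power of 2).

Standard algorithm: 3^3 = 27 multiplications
Strassen's algorithm: 7^(log2(4)) = 7^2 = 49 multiplications
Difference: 27 - 49 = -22 (Strassen uses MORE here due to padding overhead — for small or just-over-power-of-2 n, padding can outweigh the per-level savings)

Standard: 27 multiplications (3^3). Strassen: 49 multiplications (7^2, after padding to 4x4). Strassen reduces 8 recursive multiplications to 7 at each level.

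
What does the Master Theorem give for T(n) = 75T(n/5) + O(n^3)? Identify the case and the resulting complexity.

Master Theorem for T(n) = 75T(n/5) + O(n^3):

a = 75, b = 5, c = 3
log_b(a) = log_5(75) = 2.6826

Case 3: c = 3 > log_5(75) = 2.6826
T(n) = O(n^3) = O(n^3)

For T(n) = 75T(n/5) + O(n^3): log_5(75) = 2.6826. This is Case 3 of the Master Theorem (c > log_b(a), work dominated by root), giving O(n^3).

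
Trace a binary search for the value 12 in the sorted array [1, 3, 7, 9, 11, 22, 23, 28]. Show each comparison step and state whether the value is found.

Binary search for 12 in [1, 3, 7, 9, 11, 22, 23, 28]:

lo=0, hi=7, mid=3, arr[mid]=9 -> 9 < 12, search right half
lo=4, hi=7, mid=5, arr[mid]=22 -> 22 > 12, search left half
lo=4, hi=4, mid=4, arr[mid]=11 -> 11 < 12, search right half
lo=5 > hi=4, target 12 not found

Binary search determines that 12 is not in the array after 3 comparisons. The search space was exhausted without finding the target.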